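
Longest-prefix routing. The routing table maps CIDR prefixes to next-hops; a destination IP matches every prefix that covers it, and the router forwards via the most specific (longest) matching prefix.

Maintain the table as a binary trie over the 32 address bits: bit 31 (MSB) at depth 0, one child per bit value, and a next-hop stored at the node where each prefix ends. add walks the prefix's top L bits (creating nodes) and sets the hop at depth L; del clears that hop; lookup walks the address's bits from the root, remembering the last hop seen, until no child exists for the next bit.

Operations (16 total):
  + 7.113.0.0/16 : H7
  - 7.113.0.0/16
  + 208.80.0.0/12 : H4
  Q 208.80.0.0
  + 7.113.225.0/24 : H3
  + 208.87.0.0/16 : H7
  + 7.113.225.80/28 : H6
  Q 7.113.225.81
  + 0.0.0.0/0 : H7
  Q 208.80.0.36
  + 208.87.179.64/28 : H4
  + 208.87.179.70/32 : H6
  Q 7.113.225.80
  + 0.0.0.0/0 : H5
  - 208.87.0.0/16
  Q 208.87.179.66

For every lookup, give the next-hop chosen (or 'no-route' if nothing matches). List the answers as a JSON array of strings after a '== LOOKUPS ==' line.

Process each operation:
  add 7.113.0.0/16 -> H7 at depth 16
  - 7.113.0.0/16 clear@16
  add 208.80.0.0/12 -> H4 at depth 12
  Q 208.80.0.0: descend 110100000101 ; hops seen [H4] ; pick H4
  add 7.113.225.0/24 -> H3 at depth 24
  add 208.87.0.0/16 -> H7 at depth 16
  add 7.113.225.80/28 -> H6 at depth 28
  Q 7.113.225.81: descend 0000011101110001111000010101 ; hops seen [H3,H6] ; pick H6
  add 0.0.0.0/0 -> H7 at depth 0
  Q 208.80.0.36: descend 1101000001010 ; hops seen [H7,H4] ; pick H4
  add 208.87.179.64/28 -> H4 at depth 28
  add 208.87.179.70/32 -> H6 at depth 32
  Q 7.113.225.80: descend 0000011101110001111000010101 ; hops seen [H7,H3,H6] ; pick H6
  add 0.0.0.0/0 -> H5 at depth 0
  - 208.87.0.0/16 clear@16
  Q 208.87.179.66: descend 11010000010101111011001101000 ; hops seen [H5,H4,H4] ; pick H4

== LOOKUPS ==
["H4","H6","H4","H6","H4"]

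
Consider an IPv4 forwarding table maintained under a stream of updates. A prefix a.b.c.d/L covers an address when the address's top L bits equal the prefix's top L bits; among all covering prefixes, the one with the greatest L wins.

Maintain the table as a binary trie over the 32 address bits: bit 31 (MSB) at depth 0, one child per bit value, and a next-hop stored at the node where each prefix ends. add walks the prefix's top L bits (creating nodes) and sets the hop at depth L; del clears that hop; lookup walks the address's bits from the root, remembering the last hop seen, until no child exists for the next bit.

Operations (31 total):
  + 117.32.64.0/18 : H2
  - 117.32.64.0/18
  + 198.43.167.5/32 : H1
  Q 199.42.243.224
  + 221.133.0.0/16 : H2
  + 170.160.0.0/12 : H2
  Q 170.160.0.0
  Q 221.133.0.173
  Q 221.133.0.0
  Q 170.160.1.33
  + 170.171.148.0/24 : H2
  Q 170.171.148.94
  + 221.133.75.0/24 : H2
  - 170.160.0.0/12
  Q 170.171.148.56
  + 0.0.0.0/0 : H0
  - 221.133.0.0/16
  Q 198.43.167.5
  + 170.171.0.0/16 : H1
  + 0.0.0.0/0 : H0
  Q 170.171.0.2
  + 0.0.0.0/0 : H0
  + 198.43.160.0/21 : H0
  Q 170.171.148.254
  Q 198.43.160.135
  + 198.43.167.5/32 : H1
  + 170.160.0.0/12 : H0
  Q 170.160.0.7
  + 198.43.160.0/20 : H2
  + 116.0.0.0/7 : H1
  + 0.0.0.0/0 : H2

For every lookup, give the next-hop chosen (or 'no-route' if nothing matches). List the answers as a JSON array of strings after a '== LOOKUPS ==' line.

Process each operation:
  add 117.32.64.0/18 -> H2 at depth 18
  del 117.32.64.0/18 (clear depth 18)
  add 198.43.167.5/32 -> H1 at depth 32
  lookup 199.42.243.224: bits 1100011 walk d0:-→d1:-→d2:-→d3:-→d4:-→d5:-→d6:-→d7:- -> no-route
  add 221.133.0.0/16 -> H2 at depth 16
  add 170.160.0.0/12 -> H2 at depth 12
  lookup 170.160.0.0: bits 101010101010 walk d0:-→d1:-→d2:-→d3:-→d4:-→d5:-→d6:-→d7:-→d8:-→d9:-→d10:-→d11:-→d12:H2 -> H2
  lookup 221.133.0.173: bits 1101110110000101 walk d0:-→d1:-→d2:-→d3:-→d4:-→d5:-→d6:-→d7:-→d8:-→d9:-→d10:-→d11:-→d12:-→d13:-→d14:-→d15:-→d16:H2 -> H2
  lookup 221.133.0.0: bits 1101110110000101 walk d0:-→d1:-→d2:-→d3:-→d4:-→d5:-→d6:-→d7:-→d8:-→d9:-→d10:-→d11:-→d12:-→d13:-→d14:-→d15:-→d16:H2 -> H2
  lookup 170.160.1.33: bits 101010101010 walk d0:-→d1:-→d2:-→d3:-→d4:-→d5:-→d6:-→d7:-→d8:-→d9:-→d10:-→d11:-→d12:H2 -> H2
  add 170.171.148.0/24 -> H2 at depth 24
  lookup 170.171.148.94: bits 101010101010101110010100 walk d0:-→d1:-→d2:-→d3:-→d4:-→d5:-→d6:-→d7:-→d8:-→d9:-→d10:-→d11:-→d12:H2→d13:-→d14:-→d15:-→d16:-→d17:-→d18:-→d19:-→d20:-→d21:-→d22:-→d23:-→d24:H2 -> H2
  add 221.133.75.0/24 -> H2 at depth 24
  del 170.160.0.0/12 (clear depth 12)
  lookup 170.171.148.56: bits 101010101010101110010100 walk d0:-→d1:-→d2:-→d3:-→d4:-→d5:-→d6:-→d7:-→d8:-→d9:-→d10:-→d11:-→d12:-→d13:-→d14:-→d15:-→d16:-→d17:-→d18:-→d19:-→d20:-→d21:-→d22:-→d23:-→d24:H2 -> H2
  add 0.0.0.0/0 -> H0 at depth 0
  del 221.133.0.0/16 (clear depth 16)
  lookup 198.43.167.5: bits 11000110001010111010011100000101 walk d0:H0→d1:-→d2:-→d3:-→d4:-→d5:-→d6:-→d7:-→d8:-→d9:-→d10:-→d11:-→d12:-→d13:-→d14:-→d15:-→d16:-→d17:-→d18:-→d19:-→d20:-→d21:-→d22:-→d23:-→d24:-→d25:-→d26:-→d27:-→d28:-→d29:-→d30:-→d31:-→d32:H1 -> H1
  add 170.171.0.0/16 -> H1 at depth 16
  add 0.0.0.0/0 -> H0 at depth 0
  lookup 170.171.0.2: bits 1010101010101011 walk d0:H0→d1:-→d2:-→d3:-→d4:-→d5:-→d6:-→d7:-→d8:-→d9:-→d10:-→d11:-→d12:-→d13:-→d14:-→d15:-→d16:H1 -> H1
  add 0.0.0.0/0 -> H0 at depth 0
  add 198.43.160.0/21 -> H0 at depth 21
  lookup 170.171.148.254: bits 101010101010101110010100 walk d0:H0→d1:-→d2:-→d3:-→d4:-→d5:-→d6:-→d7:-→d8:-→d9:-→d10:-→d11:-→d12:-→d13:-→d14:-→d15:-→d16:H1→d17:-→d18:-→d19:-→d20:-→d21:-→d22:-→d23:-→d24:H2 -> H2
  lookup 198.43.160.135: bits 110001100010101110100 walk d0:H0→d1:-→d2:-→d3:-→d4:-→d5:-→d6:-→d7:-→d8:-→d9:-→d10:-→d11:-→d12:-→d13:-→d14:-→d15:-→d16:-→d17:-→d18:-→d19:-→d20:-→d21:H0 -> H0
  add 198.43.167.5/32 -> H1 at depth 32
  add 170.160.0.0/12 -> H0 at depth 12
  lookup 170.160.0.7: bits 101010101010 walk d0:H0→d1:-→d2:-→d3:-→d4:-→d5:-→d6:-→d7:-→d8:-→d9:-→d10:-→d11:-→d12:H0 -> H0
  add 198.43.160.0/20 -> H2 at depth 20
  add 116.0.0.0/7 -> H1 at depth 7
  add 0.0.0.0/0 -> H2 at depth 0

== LOOKUPS ==
["no-route","H2","H2","H2","H2","H2","H2","H1","H1","H2","H0","H0"]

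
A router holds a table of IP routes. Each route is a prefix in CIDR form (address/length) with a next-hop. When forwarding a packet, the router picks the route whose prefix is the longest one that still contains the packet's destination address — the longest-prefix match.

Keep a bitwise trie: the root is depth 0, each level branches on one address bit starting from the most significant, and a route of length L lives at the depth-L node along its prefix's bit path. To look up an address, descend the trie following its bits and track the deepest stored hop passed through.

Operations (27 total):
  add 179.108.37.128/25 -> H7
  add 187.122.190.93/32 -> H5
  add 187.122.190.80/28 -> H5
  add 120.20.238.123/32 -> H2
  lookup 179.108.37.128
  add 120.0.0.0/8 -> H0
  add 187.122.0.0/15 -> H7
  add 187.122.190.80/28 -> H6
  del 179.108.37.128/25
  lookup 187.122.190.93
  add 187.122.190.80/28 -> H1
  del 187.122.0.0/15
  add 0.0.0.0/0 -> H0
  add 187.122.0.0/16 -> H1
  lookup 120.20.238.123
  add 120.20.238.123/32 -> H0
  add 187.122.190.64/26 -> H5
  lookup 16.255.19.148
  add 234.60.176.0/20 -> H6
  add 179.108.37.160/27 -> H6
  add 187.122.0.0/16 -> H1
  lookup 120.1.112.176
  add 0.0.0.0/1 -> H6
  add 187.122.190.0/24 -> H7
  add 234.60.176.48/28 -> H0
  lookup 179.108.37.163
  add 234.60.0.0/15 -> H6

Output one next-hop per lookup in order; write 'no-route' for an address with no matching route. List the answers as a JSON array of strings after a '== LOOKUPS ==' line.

Process each operation:
  add 179.108.37.128/25 -> H7 at depth 25
  add 187.122.190.93/32 -> H5 at depth 32
  add 187.122.190.80/28 -> H5 at depth 28
  add 120.20.238.123/32 -> H2 at depth 32
  lookup 179.108.37.128: bits 1011001101101100001001011 walk d0:-→d1:-→d2:-→d3:-→d4:-→d5:-→d6:-→d7:-→d8:-→d9:-→d10:-→d11:-→d12:-→d13:-→d14:-→d15:-→d16:-→d17:-→d18:-→d19:-→d20:-→d21:-→d22:-→d23:-→d24:-→d25:H7 -> H7
  add 120.0.0.0/8 -> H0 at depth 8
  add 187.122.0.0/15 -> H7 at depth 15
  add 187.122.190.80/28 -> H6 at depth 28
  del 179.108.37.128/25 (clear depth 25)
  lookup 187.122.190.93: bits 10111011011110101011111001011101 walk d0:-→d1:-→d2:-→d3:-→d4:-→d5:-→d6:-→d7:-→d8:-→d9:-→d10:-→d11:-→d12:-→d13:-→d14:-→d15:H7→d16:-→d17:-→d18:-→d19:-→d20:-→d21:-→d22:-→d23:-→d24:-→d25:-→d26:-→d27:-→d28:H6→d29:-→d30:-→d31:-→d32:H5 -> H5
  add 187.122.190.80/28 -> H1 at depth 28
  del 187.122.0.0/15 (clear depth 15)
  add 0.0.0.0/0 -> H0 at depth 0
  add 187.122.0.0/16 -> H1 at depth 16
  lookup 120.20.238.123: bits 01111000000101001110111001111011 walk d0:H0→d1:-→d2:-→d3:-→d4:-→d5:-→d6:-→d7:-→d8:H0→d9:-→d10:-→d11:-→d12:-→d13:-→d14:-→d15:-→d16:-→d17:-→d18:-→d19:-→d20:-→d21:-→d22:-→d23:-→d24:-→d25:-→d26:-→d27:-→d28:-→d29:-→d30:-→d31:-→d32:H2 -> H2
  add 120.20.238.123/32 -> H0 at depth 32
  add 187.122.190.64/26 -> H5 at depth 26
  lookup 16.255.19.148: bits 0 walk d0:H0→d1:- -> H0
  add 234.60.176.0/20 -> H6 at depth 20
  add 179.108.37.160/27 -> H6 at depth 27
  add 187.122.0.0/16 -> H1 at depth 16
  lookup 120.1.112.176: bits 01111000000 walk d0:H0→d1:-→d2:-→d3:-→d4:-→d5:-→d6:-→d7:-→d8:H0→d9:-→d10:-→d11:- -> H0
  add 0.0.0.0/1 -> H6 at depth 1
  add 187.122.190.0/24 -> H7 at depth 24
  add 234.60.176.48/28 -> H0 at depth 28
  lookup 179.108.37.163: bits 101100110110110000100101101 walk d0:H0→d1:-→d2:-→d3:-→d4:-→d5:-→d6:-→d7:-→d8:-→d9:-→d10:-→d11:-→d12:-→d13:-→d14:-→d15:-→d16:-→d17:-→d18:-→d19:-→d20:-→d21:-→d22:-→d23:-→d24:-→d25:-→d26:-→d27:H6 -> H6
  add 234.60.0.0/15 -> H6 at depth 15

== LOOKUPS ==
["H7","H5","H2","H0","H0","H6"]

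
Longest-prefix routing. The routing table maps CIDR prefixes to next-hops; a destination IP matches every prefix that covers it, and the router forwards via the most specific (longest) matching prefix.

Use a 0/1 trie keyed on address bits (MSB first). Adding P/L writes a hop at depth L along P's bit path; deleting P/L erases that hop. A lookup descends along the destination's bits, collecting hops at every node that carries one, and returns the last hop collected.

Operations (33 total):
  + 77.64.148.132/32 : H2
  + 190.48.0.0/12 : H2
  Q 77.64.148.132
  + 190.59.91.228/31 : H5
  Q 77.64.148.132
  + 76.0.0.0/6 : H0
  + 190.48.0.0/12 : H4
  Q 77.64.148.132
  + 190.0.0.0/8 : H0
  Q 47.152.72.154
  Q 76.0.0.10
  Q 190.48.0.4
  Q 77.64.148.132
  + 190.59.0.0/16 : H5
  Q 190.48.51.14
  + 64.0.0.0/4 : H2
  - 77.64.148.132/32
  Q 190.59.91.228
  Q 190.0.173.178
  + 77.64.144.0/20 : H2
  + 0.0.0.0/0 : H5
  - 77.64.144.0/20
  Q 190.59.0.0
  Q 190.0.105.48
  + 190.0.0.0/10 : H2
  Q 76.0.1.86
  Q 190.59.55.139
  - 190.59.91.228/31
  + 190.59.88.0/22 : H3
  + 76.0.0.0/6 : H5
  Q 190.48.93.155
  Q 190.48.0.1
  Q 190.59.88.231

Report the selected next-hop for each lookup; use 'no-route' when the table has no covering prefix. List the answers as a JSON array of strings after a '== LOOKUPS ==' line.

Apply in order:
  + 77.64.148.132/32 (H2) depth=32
  + 190.48.0.0/12 (H2) depth=12
  ? 77.64.148.132  path d0:-→d1:-→d2:-→d3:-→d4:-→d5:-→d6:-→d7:-→d8:-→d9:-→d10:-→d11:-→d12:-→d13:-→d14:-→d15:-→d16:-→d17:-→d18:-→d19:-→d20:-→d21:-→d22:-→d23:-→d24:-→d25:-→d26:-→d27:-→d28:-→d29:-→d30:-→d31:-→d32:H2  best=H2
  + 190.59.91.228/31 (H5) depth=31
  ? 77.64.148.132  path d0:-→d1:-→d2:-→d3:-→d4:-→d5:-→d6:-→d7:-→d8:-→d9:-→d10:-→d11:-→d12:-→d13:-→d14:-→d15:-→d16:-→d17:-→d18:-→d19:-→d20:-→d21:-→d22:-→d23:-→d24:-→d25:-→d26:-→d27:-→d28:-→d29:-→d30:-→d31:-→d32:H2  best=H2
  + 76.0.0.0/6 (H0) depth=6
  + 190.48.0.0/12 (H4) depth=12
  ? 77.64.148.132  path d0:-→d1:-→d2:-→d3:-→d4:-→d5:-→d6:H0→d7:-→d8:-→d9:-→d10:-→d11:-→d12:-→d13:-→d14:-→d15:-→d16:-→d17:-→d18:-→d19:-→d20:-→d21:-→d22:-→d23:-→d24:-→d25:-→d26:-→d27:-→d28:-→d29:-→d30:-→d31:-→d32:H2  best=H2
  + 190.0.0.0/8 (H0) depth=8
  ? 47.152.72.154  path d0:-→d1:-  best=no-route
  ? 76.0.0.10  path d0:-→d1:-→d2:-→d3:-→d4:-→d5:-→d6:H0→d7:-  best=H0
  ? 190.48.0.4  path d0:-→d1:-→d2:-→d3:-→d4:-→d5:-→d6:-→d7:-→d8:H0→d9:-→d10:-→d11:-→d12:H4  best=H4
  ? 77.64.148.132  path d0:-→d1:-→d2:-→d3:-→d4:-→d5:-→d6:H0→d7:-→d8:-→d9:-→d10:-→d11:-→d12:-→d13:-→d14:-→d15:-→d16:-→d17:-→d18:-→d19:-→d20:-→d21:-→d22:-→d23:-→d24:-→d25:-→d26:-→d27:-→d28:-→d29:-→d30:-→d31:-→d32:H2  best=H2
  + 190.59.0.0/16 (H5) depth=16
  ? 190.48.51.14  path d0:-→d1:-→d2:-→d3:-→d4:-→d5:-→d6:-→d7:-→d8:H0→d9:-→d10:-→d11:-→d12:H4  best=H4
  + 64.0.0.0/4 (H2) depth=4
  del 77.64.148.132/32 (clear depth 32)
  ? 190.59.91.228  path d0:-→d1:-→d2:-→d3:-→d4:-→d5:-→d6:-→d7:-→d8:H0→d9:-→d10:-→d11:-→d12:H4→d13:-→d14:-→d15:-→d16:H5→d17:-→d18:-→d19:-→d20:-→d21:-→d22:-→d23:-→d24:-→d25:-→d26:-→d27:-→d28:-→d29:-→d30:-→d31:H5  best=H5
  ? 190.0.173.178  path d0:-→d1:-→d2:-→d3:-→d4:-→d5:-→d6:-→d7:-→d8:H0→d9:-→d10:-  best=H0
  + 77.64.144.0/20 (H2) depth=20
  + 0.0.0.0/0 (H5) depth=0
  del 77.64.144.0/20 (clear depth 20)
  ? 190.59.0.0  path d0:H5→d1:-→d2:-→d3:-→d4:-→d5:-→d6:-→d7:-→d8:H0→d9:-→d10:-→d11:-→d12:H4→d13:-→d14:-→d15:-→d16:H5→d17:-  best=H5
  ? 190.0.105.48  path d0:H5→d1:-→d2:-→d3:-→d4:-→d5:-→d6:-→d7:-→d8:H0→d9:-→d10:-  best=H0
  + 190.0.0.0/10 (H2) depth=10
  ? 76.0.1.86  path d0:H5→d1:-→d2:-→d3:-→d4:H2→d5:-→d6:H0→d7:-  best=H0
  ? 190.59.55.139  path d0:H5→d1:-→d2:-→d3:-→d4:-→d5:-→d6:-→d7:-→d8:H0→d9:-→d10:H2→d11:-→d12:H4→d13:-→d14:-→d15:-→d16:H5→d17:-  best=H5
  del 190.59.91.228/31 (clear depth 31)
  + 190.59.88.0/22 (H3) depth=22
  + 76.0.0.0/6 (H5) depth=6
  ? 190.48.93.155  path d0:H5→d1:-→d2:-→d3:-→d4:-→d5:-→d6:-→d7:-→d8:H0→d9:-→d10:H2→d11:-→d12:H4  best=H4
  ? 190.48.0.1  path d0:H5→d1:-→d2:-→d3:-→d4:-→d5:-→d6:-→d7:-→d8:H0→d9:-→d10:H2→d11:-→d12:H4  best=H4
  ? 190.59.88.231  path d0:H5→d1:-→d2:-→d3:-→d4:-→d5:-→d6:-→d7:-→d8:H0→d9:-→d10:H2→d11:-→d12:H4→d13:-→d14:-→d15:-→d16:H5→d17:-→d18:-→d19:-→d20:-→d21:-→d22:H3  best=H3

== LOOKUPS ==
["H2","H2","H2","no-route","H0","H4","H2","H4","H5","H0","H5","H0","H0","H5","H4","H4","H3"]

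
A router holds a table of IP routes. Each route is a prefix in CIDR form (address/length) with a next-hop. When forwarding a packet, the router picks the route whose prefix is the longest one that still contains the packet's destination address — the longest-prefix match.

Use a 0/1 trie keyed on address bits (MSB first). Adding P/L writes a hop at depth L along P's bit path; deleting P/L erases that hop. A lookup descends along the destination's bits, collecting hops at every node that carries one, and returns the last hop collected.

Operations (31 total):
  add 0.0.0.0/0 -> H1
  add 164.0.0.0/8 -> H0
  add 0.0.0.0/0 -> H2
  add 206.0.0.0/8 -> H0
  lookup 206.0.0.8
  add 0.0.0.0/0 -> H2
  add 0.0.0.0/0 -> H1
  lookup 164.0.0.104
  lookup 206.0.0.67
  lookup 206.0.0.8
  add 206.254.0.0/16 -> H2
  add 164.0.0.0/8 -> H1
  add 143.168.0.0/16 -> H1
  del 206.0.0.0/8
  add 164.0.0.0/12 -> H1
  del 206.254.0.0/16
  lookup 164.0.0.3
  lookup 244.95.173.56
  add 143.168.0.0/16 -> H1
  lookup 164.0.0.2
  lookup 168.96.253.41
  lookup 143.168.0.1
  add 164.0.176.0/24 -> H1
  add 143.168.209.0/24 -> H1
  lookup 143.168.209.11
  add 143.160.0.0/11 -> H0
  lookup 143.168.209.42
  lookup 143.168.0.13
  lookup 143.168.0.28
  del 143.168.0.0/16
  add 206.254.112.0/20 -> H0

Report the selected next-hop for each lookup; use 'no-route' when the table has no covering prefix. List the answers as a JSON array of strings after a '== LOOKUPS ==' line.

Trace:
  add 0.0.0.0/0 -> H1 at depth 0
  add 164.0.0.0/8 -> H0 at depth 8
  add 0.0.0.0/0 -> H2 at depth 0
  add 206.0.0.0/8 -> H0 at depth 8
  ? 206.0.0.8  path d0:H2→d1:-→d2:-→d3:-→d4:-→d5:-→d6:-→d7:-→d8:H0  best=H0
  add 0.0.0.0/0 -> H2 at depth 0
  add 0.0.0.0/0 -> H1 at depth 0
  ? 164.0.0.104  path d0:H1→d1:-→d2:-→d3:-→d4:-→d5:-→d6:-→d7:-→d8:H0  best=H0
  ? 206.0.0.67  path d0:H1→d1:-→d2:-→d3:-→d4:-→d5:-→d6:-→d7:-→d8:H0  best=H0
  ? 206.0.0.8  path d0:H1→d1:-→d2:-→d3:-→d4:-→d5:-→d6:-→d7:-→d8:H0  best=H0
  add 206.254.0.0/16 -> H2 at depth 16
  add 164.0.0.0/8 -> H1 at depth 8
  add 143.168.0.0/16 -> H1 at depth 16
  del 206.0.0.0/8 (clear depth 8)
  add 164.0.0.0/12 -> H1 at depth 12
  del 206.254.0.0/16 (clear depth 16)
  ? 164.0.0.3  path d0:H1→d1:-→d2:-→d3:-→d4:-→d5:-→d6:-→d7:-→d8:H1→d9:-→d10:-→d11:-→d12:H1  best=H1
  ? 244.95.173.56  path d0:H1→d1:-→d2:-  best=H1
  add 143.168.0.0/16 -> H1 at depth 16
  ? 164.0.0.2  path d0:H1→d1:-→d2:-→d3:-→d4:-→d5:-→d6:-→d7:-→d8:H1→d9:-→d10:-→d11:-→d12:H1  best=H1
  ? 168.96.253.41  path d0:H1→d1:-→d2:-→d3:-→d4:-  best=H1
  ? 143.168.0.1  path d0:H1→d1:-→d2:-→d3:-→d4:-→d5:-→d6:-→d7:-→d8:-→d9:-→d10:-→d11:-→d12:-→d13:-→d14:-→d15:-→d16:H1  best=H1
  add 164.0.176.0/24 -> H1 at depth 24
  add 143.168.209.0/24 -> H1 at depth 24
  ? 143.168.209.11  path d0:H1→d1:-→d2:-→d3:-→d4:-→d5:-→d6:-→d7:-→d8:-→d9:-→d10:-→d11:-→d12:-→d13:-→d14:-→d15:-→d16:H1→d17:-→d18:-→d19:-→d20:-→d21:-→d22:-→d23:-→d24:H1  best=H1
  add 143.160.0.0/11 -> H0 at depth 11
  ? 143.168.209.42  path d0:H1→d1:-→d2:-→d3:-→d4:-→d5:-→d6:-→d7:-→d8:-→d9:-→d10:-→d11:H0→d12:-→d13:-→d14:-→d15:-→d16:H1→d17:-→d18:-→d19:-→d20:-→d21:-→d22:-→d23:-→d24:H1  best=H1
  ? 143.168.0.13  path d0:H1→d1:-→d2:-→d3:-→d4:-→d5:-→d6:-→d7:-→d8:-→d9:-→d10:-→d11:H0→d12:-→d13:-→d14:-→d15:-→d16:H1  best=H1
  ? 143.168.0.28  path d0:H1→d1:-→d2:-→d3:-→d4:-→d5:-→d6:-→d7:-→d8:-→d9:-→d10:-→d11:H0→d12:-→d13:-→d14:-→d15:-→d16:H1  best=H1
  del 143.168.0.0/16 (clear depth 16)
  add 206.254.112.0/20 -> H0 at depth 20

== LOOKUPS ==
["H0","H0","H0","H0","H1","H1","H1","H1","H1","H1","H1","H1","H1"]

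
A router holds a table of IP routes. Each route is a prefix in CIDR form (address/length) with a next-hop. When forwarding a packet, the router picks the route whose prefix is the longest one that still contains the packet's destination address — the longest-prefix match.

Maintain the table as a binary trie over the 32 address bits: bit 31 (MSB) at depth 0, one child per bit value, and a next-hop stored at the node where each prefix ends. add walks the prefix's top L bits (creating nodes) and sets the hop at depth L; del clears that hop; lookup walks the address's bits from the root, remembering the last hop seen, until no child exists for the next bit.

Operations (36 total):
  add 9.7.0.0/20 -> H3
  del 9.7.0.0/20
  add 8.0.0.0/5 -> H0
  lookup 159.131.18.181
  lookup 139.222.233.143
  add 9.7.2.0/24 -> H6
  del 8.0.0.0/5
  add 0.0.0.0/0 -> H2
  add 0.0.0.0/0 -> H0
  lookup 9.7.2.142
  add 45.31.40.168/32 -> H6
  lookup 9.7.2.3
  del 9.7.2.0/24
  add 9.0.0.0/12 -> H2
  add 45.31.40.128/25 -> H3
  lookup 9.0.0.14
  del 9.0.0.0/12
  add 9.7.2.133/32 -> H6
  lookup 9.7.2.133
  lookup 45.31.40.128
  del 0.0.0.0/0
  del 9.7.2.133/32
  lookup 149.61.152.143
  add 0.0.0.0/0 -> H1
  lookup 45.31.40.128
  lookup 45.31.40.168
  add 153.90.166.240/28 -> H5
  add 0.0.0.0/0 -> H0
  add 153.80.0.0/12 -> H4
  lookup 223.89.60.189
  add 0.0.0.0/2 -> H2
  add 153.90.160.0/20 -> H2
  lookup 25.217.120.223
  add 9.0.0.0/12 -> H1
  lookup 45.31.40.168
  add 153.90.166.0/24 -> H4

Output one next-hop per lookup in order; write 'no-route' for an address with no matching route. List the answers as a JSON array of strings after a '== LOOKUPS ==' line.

Process each operation:
  + 9.7.0.0/20 (H3) depth=20
  - 9.7.0.0/20 clear@20
  + 8.0.0.0/5 (H0) depth=5
  lookup 159.131.18.181: bits ε walk d0:- -> no-route
  lookup 139.222.233.143: bits ε walk d0:- -> no-route
  + 9.7.2.0/24 (H6) depth=24
  - 8.0.0.0/5 clear@5
  + 0.0.0.0/0 (H2) depth=0
  + 0.0.0.0/0 (H0) depth=0
  lookup 9.7.2.142: bits 000010010000011100000010 walk d0:H0→d1:-→d2:-→d3:-→d4:-→d5:-→d6:-→d7:-→d8:-→d9:-→d10:-→d11:-→d12:-→d13:-→d14:-→d15:-→d16:-→d17:-→d18:-→d19:-→d20:-→d21:-→d22:-→d23:-→d24:H6 -> H6
  + 45.31.40.168/32 (H6) depth=32
  lookup 9.7.2.3: bits 000010010000011100000010 walk d0:H0→d1:-→d2:-→d3:-→d4:-→d5:-→d6:-→d7:-→d8:-→d9:-→d10:-→d11:-→d12:-→d13:-→d14:-→d15:-→d16:-→d17:-→d18:-→d19:-→d20:-→d21:-→d22:-→d23:-→d24:H6 -> H6
  - 9.7.2.0/24 clear@24
  + 9.0.0.0/12 (H2) depth=12
  + 45.31.40.128/25 (H3) depth=25
  lookup 9.0.0.14: bits 0000100100000 walk d0:H0→d1:-→d2:-→d3:-→d4:-→d5:-→d6:-→d7:-→d8:-→d9:-→d10:-→d11:-→d12:H2→d13:- -> H2
  - 9.0.0.0/12 clear@12
  + 9.7.2.133/32 (H6) depth=32
  lookup 9.7.2.133: bits 00001001000001110000001010000101 walk d0:H0→d1:-→d2:-→d3:-→d4:-→d5:-→d6:-→d7:-→d8:-→d9:-→d10:-→d11:-→d12:-→d13:-→d14:-→d15:-→d16:-→d17:-→d18:-→d19:-→d20:-→d21:-→d22:-→d23:-→d24:-→d25:-→d26:-→d27:-→d28:-→d29:-→d30:-→d31:-→d32:H6 -> H6
  lookup 45.31.40.128: bits 00101101000111110010100010 walk d0:H0→d1:-→d2:-→d3:-→d4:-→d5:-→d6:-→d7:-→d8:-→d9:-→d10:-→d11:-→d12:-→d13:-→d14:-→d15:-→d16:-→d17:-→d18:-→d19:-→d20:-→d21:-→d22:-→d23:-→d24:-→d25:H3→d26:- -> H3
  - 0.0.0.0/0 clear@0
  - 9.7.2.133/32 clear@32
  lookup 149.61.152.143: bits ε walk d0:- -> no-route
  + 0.0.0.0/0 (H1) depth=0
  lookup 45.31.40.128: bits 00101101000111110010100010 walk d0:H1→d1:-→d2:-→d3:-→d4:-→d5:-→d6:-→d7:-→d8:-→d9:-→d10:-→d11:-→d12:-→d13:-→d14:-→d15:-→d16:-→d17:-→d18:-→d19:-→d20:-→d21:-→d22:-→d23:-→d24:-→d25:H3→d26:- -> H3
  lookup 45.31.40.168: bits 00101101000111110010100010101000 walk d0:H1→d1:-→d2:-→d3:-→d4:-→d5:-→d6:-→d7:-→d8:-→d9:-→d10:-→d11:-→d12:-→d13:-→d14:-→d15:-→d16:-→d17:-→d18:-→d19:-→d20:-→d21:-→d22:-→d23:-→d24:-→d25:H3→d26:-→d27:-→d28:-→d29:-→d30:-→d31:-→d32:H6 -> H6
  + 153.90.166.240/28 (H5) depth=28
  + 0.0.0.0/0 (H0) depth=0
  + 153.80.0.0/12 (H4) depth=12
  lookup 223.89.60.189: bits 1 walk d0:H0→d1:- -> H0
  + 0.0.0.0/2 (H2) depth=2
  + 153.90.160.0/20 (H2) depth=20
  lookup 25.217.120.223: bits 000 walk d0:H0→d1:-→d2:H2→d3:- -> H2
  + 9.0.0.0/12 (H1) depth=12
  lookup 45.31.40.168: bits 00101101000111110010100010101000 walk d0:H0→d1:-→d2:H2→d3:-→d4:-→d5:-→d6:-→d7:-→d8:-→d9:-→d10:-→d11:-→d12:-→d13:-→d14:-→d15:-→d16:-→d17:-→d18:-→d19:-→d20:-→d21:-→d22:-→d23:-→d24:-→d25:H3→d26:-→d27:-→d28:-→d29:-→d30:-→d31:-→d32:H6 -> H6
  + 153.90.166.0/24 (H4) depth=24

== LOOKUPS ==
["no-route","no-route","H6","H6","H2","H6","H3","no-route","H3","H6","H0","H2","H6"]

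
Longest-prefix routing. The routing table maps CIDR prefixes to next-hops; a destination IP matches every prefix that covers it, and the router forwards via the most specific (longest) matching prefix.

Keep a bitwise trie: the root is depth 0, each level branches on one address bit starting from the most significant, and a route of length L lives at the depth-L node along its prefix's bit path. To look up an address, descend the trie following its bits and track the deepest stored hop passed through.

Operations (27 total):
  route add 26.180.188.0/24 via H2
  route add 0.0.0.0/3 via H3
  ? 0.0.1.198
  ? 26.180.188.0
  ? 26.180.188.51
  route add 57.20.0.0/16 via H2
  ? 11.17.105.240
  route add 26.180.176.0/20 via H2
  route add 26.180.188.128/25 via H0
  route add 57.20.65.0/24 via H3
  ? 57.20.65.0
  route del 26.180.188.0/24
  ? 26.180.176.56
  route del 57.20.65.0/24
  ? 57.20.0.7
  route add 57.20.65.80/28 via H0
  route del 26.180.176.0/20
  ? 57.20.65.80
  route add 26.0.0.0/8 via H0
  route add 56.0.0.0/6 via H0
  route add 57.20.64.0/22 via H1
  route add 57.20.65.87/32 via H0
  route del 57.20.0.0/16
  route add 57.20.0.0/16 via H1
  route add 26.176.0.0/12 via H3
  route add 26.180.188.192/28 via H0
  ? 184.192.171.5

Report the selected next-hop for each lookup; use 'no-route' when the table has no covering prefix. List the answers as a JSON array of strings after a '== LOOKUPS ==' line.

Apply in order:
  + 26.180.188.0/24 (H2) depth=24
  + 0.0.0.0/3 (H3) depth=3
  ? 0.0.1.198  path d0:-→d1:-→d2:-→d3:H3  best=H3
  ? 26.180.188.0  path d0:-→d1:-→d2:-→d3:H3→d4:-→d5:-→d6:-→d7:-→d8:-→d9:-→d10:-→d11:-→d12:-→d13:-→d14:-→d15:-→d16:-→d17:-→d18:-→d19:-→d20:-→d21:-→d22:-→d23:-→d24:H2  best=H2
  ? 26.180.188.51  path d0:-→d1:-→d2:-→d3:H3→d4:-→d5:-→d6:-→d7:-→d8:-→d9:-→d10:-→d11:-→d12:-→d13:-→d14:-→d15:-→d16:-→d17:-→d18:-→d19:-→d20:-→d21:-→d22:-→d23:-→d24:H2  best=H2
  + 57.20.0.0/16 (H2) depth=16
  ? 11.17.105.240  path d0:-→d1:-→d2:-→d3:H3  best=H3
  + 26.180.176.0/20 (H2) depth=20
  + 26.180.188.128/25 (H0) depth=25
  + 57.20.65.0/24 (H3) depth=24
  ? 57.20.65.0  path d0:-→d1:-→d2:-→d3:-→d4:-→d5:-→d6:-→d7:-→d8:-→d9:-→d10:-→d11:-→d12:-→d13:-→d14:-→d15:-→d16:H2→d17:-→d18:-→d19:-→d20:-→d21:-→d22:-→d23:-→d24:H3  best=H3
  - 26.180.188.0/24 clear@24
  ? 26.180.176.56  path d0:-→d1:-→d2:-→d3:H3→d4:-→d5:-→d6:-→d7:-→d8:-→d9:-→d10:-→d11:-→d12:-→d13:-→d14:-→d15:-→d16:-→d17:-→d18:-→d19:-→d20:H2  best=H2
  - 57.20.65.0/24 clear@24
  ? 57.20.0.7  path d0:-→d1:-→d2:-→d3:-→d4:-→d5:-→d6:-→d7:-→d8:-→d9:-→d10:-→d11:-→d12:-→d13:-→d14:-→d15:-→d16:H2→d17:-  best=H2
  + 57.20.65.80/28 (H0) depth=28
  - 26.180.176.0/20 clear@20
  ? 57.20.65.80  path d0:-→d1:-→d2:-→d3:-→d4:-→d5:-→d6:-→d7:-→d8:-→d9:-→d10:-→d11:-→d12:-→d13:-→d14:-→d15:-→d16:H2→d17:-→d18:-→d19:-→d20:-→d21:-→d22:-→d23:-→d24:-→d25:-→d26:-→d27:-→d28:H0  best=H0
  + 26.0.0.0/8 (H0) depth=8
  + 56.0.0.0/6 (H0) depth=6
  + 57.20.64.0/22 (H1) depth=22
  + 57.20.65.87/32 (H0) depth=32
  - 57.20.0.0/16 clear@16
  + 57.20.0.0/16 (H1) depth=16
  + 26.176.0.0/12 (H3) depth=12
  + 26.180.188.192/28 (H0) depth=28
  ? 184.192.171.5  path d0:-  best=no-route

== LOOKUPS ==
["H3","H2","H2","H3","H3","H2","H2","H0","no-route"]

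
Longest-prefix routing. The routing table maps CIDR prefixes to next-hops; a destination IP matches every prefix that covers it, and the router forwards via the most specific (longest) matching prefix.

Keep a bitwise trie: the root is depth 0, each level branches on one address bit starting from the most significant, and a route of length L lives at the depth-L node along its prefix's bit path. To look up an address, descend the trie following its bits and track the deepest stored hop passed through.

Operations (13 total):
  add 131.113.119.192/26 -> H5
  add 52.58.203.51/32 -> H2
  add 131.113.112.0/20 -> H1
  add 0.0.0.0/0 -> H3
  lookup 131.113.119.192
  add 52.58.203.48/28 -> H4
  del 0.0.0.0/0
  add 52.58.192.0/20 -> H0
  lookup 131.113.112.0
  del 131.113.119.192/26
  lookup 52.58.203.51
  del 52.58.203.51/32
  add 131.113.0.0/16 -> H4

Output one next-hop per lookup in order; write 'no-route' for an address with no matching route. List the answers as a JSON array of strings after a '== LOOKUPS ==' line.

Process each operation:
  + 131.113.119.192/26 (H5) depth=26
  + 52.58.203.51/32 (H2) depth=32
  + 131.113.112.0/20 (H1) depth=20
  + 0.0.0.0/0 (H3) depth=0
  lookup 131.113.119.192: bits 10000011011100010111011111 walk d0:H3→d1:-→d2:-→d3:-→d4:-→d5:-→d6:-→d7:-→d8:-→d9:-→d10:-→d11:-→d12:-→d13:-→d14:-→d15:-→d16:-→d17:-→d18:-→d19:-→d20:H1→d21:-→d22:-→d23:-→d24:-→d25:-→d26:H5 -> H5
  + 52.58.203.48/28 (H4) depth=28
  - 0.0.0.0/0 clear@0
  + 52.58.192.0/20 (H0) depth=20
  lookup 131.113.112.0: bits 100000110111000101110 walk d0:-→d1:-→d2:-→d3:-→d4:-→d5:-→d6:-→d7:-→d8:-→d9:-→d10:-→d11:-→d12:-→d13:-→d14:-→d15:-→d16:-→d17:-→d18:-→d19:-→d20:H1→d21:- -> H1
  - 131.113.119.192/26 clear@26
  lookup 52.58.203.51: bits 00110100001110101100101100110011 walk d0:-→d1:-→d2:-→d3:-→d4:-→d5:-→d6:-→d7:-→d8:-→d9:-→d10:-→d11:-→d12:-→d13:-→d14:-→d15:-→d16:-→d17:-→d18:-→d19:-→d20:H0→d21:-→d22:-→d23:-→d24:-→d25:-→d26:-→d27:-→d28:H4→d29:-→d30:-→d31:-→d32:H2 -> H2
  - 52.58.203.51/32 clear@32
  + 131.113.0.0/16 (H4) depth=16

== LOOKUPS ==
["H5","H1","H2"]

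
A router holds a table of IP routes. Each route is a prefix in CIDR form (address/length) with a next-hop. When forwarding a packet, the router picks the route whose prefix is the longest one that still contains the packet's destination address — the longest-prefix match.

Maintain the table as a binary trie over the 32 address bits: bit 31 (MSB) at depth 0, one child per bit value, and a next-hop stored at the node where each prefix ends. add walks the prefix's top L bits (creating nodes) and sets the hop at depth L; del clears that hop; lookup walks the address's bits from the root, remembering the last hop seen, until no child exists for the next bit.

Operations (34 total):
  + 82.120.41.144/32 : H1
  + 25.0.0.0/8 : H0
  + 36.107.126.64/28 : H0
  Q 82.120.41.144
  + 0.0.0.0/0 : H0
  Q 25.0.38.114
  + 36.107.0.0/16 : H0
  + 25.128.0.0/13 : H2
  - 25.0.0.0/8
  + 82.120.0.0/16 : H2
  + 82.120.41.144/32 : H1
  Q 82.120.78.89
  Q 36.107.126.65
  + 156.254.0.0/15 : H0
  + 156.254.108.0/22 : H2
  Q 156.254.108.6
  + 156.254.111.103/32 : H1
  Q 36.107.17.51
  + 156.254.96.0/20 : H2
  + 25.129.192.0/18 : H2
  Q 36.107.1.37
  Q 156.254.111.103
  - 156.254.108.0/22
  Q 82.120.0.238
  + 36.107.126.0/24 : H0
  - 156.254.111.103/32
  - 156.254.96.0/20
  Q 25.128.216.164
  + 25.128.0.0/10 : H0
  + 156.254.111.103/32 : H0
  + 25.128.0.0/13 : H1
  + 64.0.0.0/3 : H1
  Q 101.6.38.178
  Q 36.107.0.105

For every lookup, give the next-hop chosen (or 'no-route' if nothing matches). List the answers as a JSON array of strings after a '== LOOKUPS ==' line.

Apply in order:
  add 82.120.41.144/32 -> H1 at depth 32
  add 25.0.0.0/8 -> H0 at depth 8
  add 36.107.126.64/28 -> H0 at depth 28
  ? 82.120.41.144  path d0:-→d1:-→d2:-→d3:-→d4:-→d5:-→d6:-→d7:-→d8:-→d9:-→d10:-→d11:-→d12:-→d13:-→d14:-→d15:-→d16:-→d17:-→d18:-→d19:-→d20:-→d21:-→d22:-→d23:-→d24:-→d25:-→d26:-→d27:-→d28:-→d29:-→d30:-→d31:-→d32:H1  best=H1
  add 0.0.0.0/0 -> H0 at depth 0
  ? 25.0.38.114  path d0:H0→d1:-→d2:-→d3:-→d4:-→d5:-→d6:-→d7:-→d8:H0  best=H0
  add 36.107.0.0/16 -> H0 at depth 16
  add 25.128.0.0/13 -> H2 at depth 13
  - 25.0.0.0/8 clear@8
  add 82.120.0.0/16 -> H2 at depth 16
  add 82.120.41.144/32 -> H1 at depth 32
  ? 82.120.78.89  path d0:H0→d1:-→d2:-→d3:-→d4:-→d5:-→d6:-→d7:-→d8:-→d9:-→d10:-→d11:-→d12:-→d13:-→d14:-→d15:-→d16:H2→d17:-  best=H2
  ? 36.107.126.65  path d0:H0→d1:-→d2:-→d3:-→d4:-→d5:-→d6:-→d7:-→d8:-→d9:-→d10:-→d11:-→d12:-→d13:-→d14:-→d15:-→d16:H0→d17:-→d18:-→d19:-→d20:-→d21:-→d22:-→d23:-→d24:-→d25:-→d26:-→d27:-→d28:H0  best=H0
  add 156.254.0.0/15 -> H0 at depth 15
  add 156.254.108.0/22 -> H2 at depth 22
  ? 156.254.108.6  path d0:H0→d1:-→d2:-→d3:-→d4:-→d5:-→d6:-→d7:-→d8:-→d9:-→d10:-→d11:-→d12:-→d13:-→d14:-→d15:H0→d16:-→d17:-→d18:-→d19:-→d20:-→d21:-→d22:H2  best=H2
  add 156.254.111.103/32 -> H1 at depth 32
  ? 36.107.17.51  path d0:H0→d1:-→d2:-→d3:-→d4:-→d5:-→d6:-→d7:-→d8:-→d9:-→d10:-→d11:-→d12:-→d13:-→d14:-→d15:-→d16:H0→d17:-  best=H0
  add 156.254.96.0/20 -> H2 at depth 20
  add 25.129.192.0/18 -> H2 at depth 18
  ? 36.107.1.37  path d0:H0→d1:-→d2:-→d3:-→d4:-→d5:-→d6:-→d7:-→d8:-→d9:-→d10:-→d11:-→d12:-→d13:-→d14:-→d15:-→d16:H0→d17:-  best=H0
  ? 156.254.111.103  path d0:H0→d1:-→d2:-→d3:-→d4:-→d5:-→d6:-→d7:-→d8:-→d9:-→d10:-→d11:-→d12:-→d13:-→d14:-→d15:H0→d16:-→d17:-→d18:-→d19:-→d20:H2→d21:-→d22:H2→d23:-→d24:-→d25:-→d26:-→d27:-→d28:-→d29:-→d30:-→d31:-→d32:H1  best=H1
  - 156.254.108.0/22 clear@22
  ? 82.120.0.238  path d0:H0→d1:-→d2:-→d3:-→d4:-→d5:-→d6:-→d7:-→d8:-→d9:-→d10:-→d11:-→d12:-→d13:-→d14:-→d15:-→d16:H2→d17:-→d18:-  best=H2
  add 36.107.126.0/24 -> H0 at depth 24
  - 156.254.111.103/32 clear@32
  - 156.254.96.0/20 clear@20
  ? 25.128.216.164  path d0:H0→d1:-→d2:-→d3:-→d4:-→d5:-→d6:-→d7:-→d8:-→d9:-→d10:-→d11:-→d12:-→d13:H2→d14:-→d15:-  best=H2
  add 25.128.0.0/10 -> H0 at depth 10
  add 156.254.111.103/32 -> H0 at depth 32
  add 25.128.0.0/13 -> H1 at depth 13
  add 64.0.0.0/3 -> H1 at depth 3
  ? 101.6.38.178  path d0:H0→d1:-→d2:-  best=H0
  ? 36.107.0.105  path d0:H0→d1:-→d2:-→d3:-→d4:-→d5:-→d6:-→d7:-→d8:-→d9:-→d10:-→d11:-→d12:-→d13:-→d14:-→d15:-→d16:H0→d17:-  best=H0

== LOOKUPS ==
["H1","H0","H2","H0","H2","H0","H0","H1","H2","H2","H0","H0"]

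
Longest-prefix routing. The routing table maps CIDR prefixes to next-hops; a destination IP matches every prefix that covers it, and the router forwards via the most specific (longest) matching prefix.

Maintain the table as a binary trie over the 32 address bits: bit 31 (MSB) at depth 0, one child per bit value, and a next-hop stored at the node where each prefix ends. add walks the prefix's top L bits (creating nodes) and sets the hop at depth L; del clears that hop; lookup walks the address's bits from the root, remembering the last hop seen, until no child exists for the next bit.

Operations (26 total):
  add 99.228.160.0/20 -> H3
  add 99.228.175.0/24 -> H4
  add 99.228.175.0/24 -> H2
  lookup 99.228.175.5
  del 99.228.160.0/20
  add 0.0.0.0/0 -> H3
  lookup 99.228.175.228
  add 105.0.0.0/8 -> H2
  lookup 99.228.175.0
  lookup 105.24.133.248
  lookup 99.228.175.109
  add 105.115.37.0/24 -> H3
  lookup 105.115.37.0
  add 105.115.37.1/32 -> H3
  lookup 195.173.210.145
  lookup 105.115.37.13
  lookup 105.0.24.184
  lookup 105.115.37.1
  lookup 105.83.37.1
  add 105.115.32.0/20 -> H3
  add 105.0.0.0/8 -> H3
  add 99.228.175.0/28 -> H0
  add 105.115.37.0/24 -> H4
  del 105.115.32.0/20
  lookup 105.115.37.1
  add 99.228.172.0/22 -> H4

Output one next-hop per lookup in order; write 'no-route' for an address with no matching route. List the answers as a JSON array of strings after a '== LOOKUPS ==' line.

Process each operation:
  add 99.228.160.0/20 -> H3 at depth 20
  add 99.228.175.0/24 -> H4 at depth 24
  add 99.228.175.0/24 -> H2 at depth 24
  Q 99.228.175.5: descend 011000111110010010101111 ; hops seen [H3,H2] ; pick H2
  del 99.228.160.0/20 (clear depth 20)
  add 0.0.0.0/0 -> H3 at depth 0
  Q 99.228.175.228: descend 011000111110010010101111 ; hops seen [H3,H2] ; pick H2
  add 105.0.0.0/8 -> H2 at depth 8
  Q 99.228.175.0: descend 011000111110010010101111 ; hops seen [H3,H2] ; pick H2
  Q 105.24.133.248: descend 01101001 ; hops seen [H3,H2] ; pick H2
  Q 99.228.175.109: descend 011000111110010010101111 ; hops seen [H3,H2] ; pick H2
  add 105.115.37.0/24 -> H3 at depth 24
  Q 105.115.37.0: descend 011010010111001100100101 ; hops seen [H3,H2,H3] ; pick H3
  add 105.115.37.1/32 -> H3 at depth 32
  Q 195.173.210.145: descend ε ; hops seen [H3] ; pick H3
  Q 105.115.37.13: descend 0110100101110011001001010000 ; hops seen [H3,H2,H3] ; pick H3
  Q 105.0.24.184: descend 011010010 ; hops seen [H3,H2] ; pick H2
  Q 105.115.37.1: descend 01101001011100110010010100000001 ; hops seen [H3,H2,H3,H3] ; pick H3
  Q 105.83.37.1: descend 0110100101 ; hops seen [H3,H2] ; pick H2
  add 105.115.32.0/20 -> H3 at depth 20
  add 105.0.0.0/8 -> H3 at depth 8
  add 99.228.175.0/28 -> H0 at depth 28
  add 105.115.37.0/24 -> H4 at depth 24
  del 105.115.32.0/20 (clear depth 20)
  Q 105.115.37.1: descend 01101001011100110010010100000001 ; hops seen [H3,H3,H4,H3] ; pick H3
  add 99.228.172.0/22 -> H4 at depth 22

== LOOKUPS ==
["H2","H2","H2","H2","H2","H3","H3","H3","H2","H3","H2","H3"]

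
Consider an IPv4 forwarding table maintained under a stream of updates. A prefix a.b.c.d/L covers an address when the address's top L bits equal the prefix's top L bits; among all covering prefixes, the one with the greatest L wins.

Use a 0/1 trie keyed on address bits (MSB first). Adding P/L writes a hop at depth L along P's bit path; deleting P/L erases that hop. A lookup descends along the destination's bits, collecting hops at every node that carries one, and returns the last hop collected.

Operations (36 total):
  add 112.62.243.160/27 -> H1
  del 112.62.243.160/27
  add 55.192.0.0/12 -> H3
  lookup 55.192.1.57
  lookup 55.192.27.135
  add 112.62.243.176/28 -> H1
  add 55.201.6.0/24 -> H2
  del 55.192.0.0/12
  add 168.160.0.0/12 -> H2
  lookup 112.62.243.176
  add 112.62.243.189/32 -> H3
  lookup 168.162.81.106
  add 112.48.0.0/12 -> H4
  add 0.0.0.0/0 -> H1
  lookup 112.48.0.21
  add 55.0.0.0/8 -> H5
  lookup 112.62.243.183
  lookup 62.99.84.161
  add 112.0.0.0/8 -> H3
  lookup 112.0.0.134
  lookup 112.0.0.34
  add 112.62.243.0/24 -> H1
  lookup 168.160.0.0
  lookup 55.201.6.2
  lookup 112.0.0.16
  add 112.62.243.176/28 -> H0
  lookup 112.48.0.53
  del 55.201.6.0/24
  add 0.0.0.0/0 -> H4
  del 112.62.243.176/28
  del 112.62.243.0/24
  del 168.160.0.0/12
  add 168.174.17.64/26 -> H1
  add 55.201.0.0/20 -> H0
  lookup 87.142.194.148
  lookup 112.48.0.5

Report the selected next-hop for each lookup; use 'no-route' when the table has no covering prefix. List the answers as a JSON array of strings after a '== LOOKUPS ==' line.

Trace:
  add 112.62.243.160/27 -> H1 at depth 27
  - 112.62.243.160/27 clear@27
  add 55.192.0.0/12 -> H3 at depth 12
  lookup 55.192.1.57: bits 001101111100 walk d0:-→d1:-→d2:-→d3:-→d4:-→d5:-→d6:-→d7:-→d8:-→d9:-→d10:-→d11:-→d12:H3 -> H3
  lookup 55.192.27.135: bits 001101111100 walk d0:-→d1:-→d2:-→d3:-→d4:-→d5:-→d6:-→d7:-→d8:-→d9:-→d10:-→d11:-→d12:H3 -> H3
  add 112.62.243.176/28 -> H1 at depth 28
  add 55.201.6.0/24 -> H2 at depth 24
  - 55.192.0.0/12 clear@12
  add 168.160.0.0/12 -> H2 at depth 12
  lookup 112.62.243.176: bits 0111000000111110111100111011 walk d0:-→d1:-→d2:-→d3:-→d4:-→d5:-→d6:-→d7:-→d8:-→d9:-→d10:-→d11:-→d12:-→d13:-→d14:-→d15:-→d16:-→d17:-→d18:-→d19:-→d20:-→d21:-→d22:-→d23:-→d24:-→d25:-→d26:-→d27:-→d28:H1 -> H1
  add 112.62.243.189/32 -> H3 at depth 32
  lookup 168.162.81.106: bits 101010001010 walk d0:-→d1:-→d2:-→d3:-→d4:-→d5:-→d6:-→d7:-→d8:-→d9:-→d10:-→d11:-→d12:H2 -> H2
  add 112.48.0.0/12 -> H4 at depth 12
  add 0.0.0.0/0 -> H1 at depth 0
  lookup 112.48.0.21: bits 011100000011 walk d0:H1→d1:-→d2:-→d3:-→d4:-→d5:-→d6:-→d7:-→d8:-→d9:-→d10:-→d11:-→d12:H4 -> H4
  add 55.0.0.0/8 -> H5 at depth 8
  lookup 112.62.243.183: bits 0111000000111110111100111011 walk d0:H1→d1:-→d2:-→d3:-→d4:-→d5:-→d6:-→d7:-→d8:-→d9:-→d10:-→d11:-→d12:H4→d13:-→d14:-→d15:-→d16:-→d17:-→d18:-→d19:-→d20:-→d21:-→d22:-→d23:-→d24:-→d25:-→d26:-→d27:-→d28:H1 -> H1
  lookup 62.99.84.161: bits 0011 walk d0:H1→d1:-→d2:-→d3:-→d4:- -> H1
  add 112.0.0.0/8 -> H3 at depth 8
  lookup 112.0.0.134: bits 0111000000 walk d0:H1→d1:-→d2:-→d3:-→d4:-→d5:-→d6:-→d7:-→d8:H3→d9:-→d10:- -> H3
  lookup 112.0.0.34: bits 0111000000 walk d0:H1→d1:-→d2:-→d3:-→d4:-→d5:-→d6:-→d7:-→d8:H3→d9:-→d10:- -> H3
  add 112.62.243.0/24 -> H1 at depth 24
  lookup 168.160.0.0: bits 101010001010 walk d0:H1→d1:-→d2:-→d3:-→d4:-→d5:-→d6:-→d7:-→d8:-→d9:-→d10:-→d11:-→d12:H2 -> H2
  lookup 55.201.6.2: bits 001101111100100100000110 walk d0:H1→d1:-→d2:-→d3:-→d4:-→d5:-→d6:-→d7:-→d8:H5→d9:-→d10:-→d11:-→d12:-→d13:-→d14:-→d15:-→d16:-→d17:-→d18:-→d19:-→d20:-→d21:-→d22:-→d23:-→d24:H2 -> H2
  lookup 112.0.0.16: bits 0111000000 walk d0:H1→d1:-→d2:-→d3:-→d4:-→d5:-→d6:-→d7:-→d8:H3→d9:-→d10:- -> H3
  add 112.62.243.176/28 -> H0 at depth 28
  lookup 112.48.0.53: bits 011100000011 walk d0:H1→d1:-→d2:-→d3:-→d4:-→d5:-→d6:-→d7:-→d8:H3→d9:-→d10:-→d11:-→d12:H4 -> H4
  - 55.201.6.0/24 clear@24
  add 0.0.0.0/0 -> H4 at depth 0
  - 112.62.243.176/28 clear@28
  - 112.62.243.0/24 clear@24
  - 168.160.0.0/12 clear@12
  add 168.174.17.64/26 -> H1 at depth 26
  add 55.201.0.0/20 -> H0 at depth 20
  lookup 87.142.194.148: bits 01 walk d0:H4→d1:-→d2:- -> H4
  lookup 112.48.0.5: bits 011100000011 walk d0:H4→d1:-→d2:-→d3:-→d4:-→d5:-→d6:-→d7:-→d8:H3→d9:-→d10:-→d11:-→d12:H4 -> H4

== LOOKUPS ==
["H3","H3","H1","H2","H4","H1","H1","H3","H3","H2","H2","H3","H4","H4","H4"]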